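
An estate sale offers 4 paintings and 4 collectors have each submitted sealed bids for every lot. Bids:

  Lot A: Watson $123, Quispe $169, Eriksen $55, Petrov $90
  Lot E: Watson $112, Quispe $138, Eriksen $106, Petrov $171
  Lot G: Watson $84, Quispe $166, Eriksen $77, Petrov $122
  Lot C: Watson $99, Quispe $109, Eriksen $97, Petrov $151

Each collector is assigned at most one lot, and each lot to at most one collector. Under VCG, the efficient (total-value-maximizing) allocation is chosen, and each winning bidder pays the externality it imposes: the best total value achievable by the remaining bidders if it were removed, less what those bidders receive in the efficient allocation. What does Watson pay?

Efficient allocation: Watson→Lot A ($123), Quispe→Lot G ($166), Eriksen→Lot C ($97), Petrov→Lot E ($171); total welfare W = $557.
Watson receives Lot A at value $123, so the others get W − 123 = $434.
Without Watson: best allocation of the remaining 3 bidders over all 4 lots is Quispe→Lot A ($169), Eriksen→Lot C ($97), Petrov→Lot E ($171), total $437.
VCG payment = (others' best without Watson) − (others' welfare with Watson) = 437 − 434 = $3.

Watson pays $3.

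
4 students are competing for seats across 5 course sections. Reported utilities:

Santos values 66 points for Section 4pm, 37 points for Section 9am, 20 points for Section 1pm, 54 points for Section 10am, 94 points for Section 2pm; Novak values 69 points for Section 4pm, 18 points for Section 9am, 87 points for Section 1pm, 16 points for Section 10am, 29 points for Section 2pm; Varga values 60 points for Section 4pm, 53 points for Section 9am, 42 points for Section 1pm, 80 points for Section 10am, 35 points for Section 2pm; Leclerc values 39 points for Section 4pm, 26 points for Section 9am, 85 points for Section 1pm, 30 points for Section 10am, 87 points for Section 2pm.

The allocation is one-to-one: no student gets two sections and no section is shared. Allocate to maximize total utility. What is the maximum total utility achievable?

Treat this as an assignment problem: match each student to one section.
Optimal: Santos→Section 2pm (94 points), Novak→Section 4pm (69 points), Varga→Section 10am (80 points), Leclerc→Section 1pm (85 points) — total 94+69+80+85 = 328 points.
Max-entry greedy (repeatedly take the single best remaining cell) gives 300 points, worse by 28.
Swapping Varga↔Santos (Varga→Section 2pm 35 points, Santos→Section 10am 54 points) loses 85.

Max total: 328 points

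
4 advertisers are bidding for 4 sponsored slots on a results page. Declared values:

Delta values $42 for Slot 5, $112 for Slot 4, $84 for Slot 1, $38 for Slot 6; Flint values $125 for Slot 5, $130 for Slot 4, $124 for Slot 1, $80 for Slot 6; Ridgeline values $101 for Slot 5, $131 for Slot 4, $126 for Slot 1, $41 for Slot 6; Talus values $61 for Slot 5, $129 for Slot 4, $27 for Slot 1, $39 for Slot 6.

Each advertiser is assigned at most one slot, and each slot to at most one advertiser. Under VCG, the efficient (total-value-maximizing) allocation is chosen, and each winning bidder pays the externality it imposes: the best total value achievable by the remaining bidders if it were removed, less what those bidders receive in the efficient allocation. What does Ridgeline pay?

Efficient allocation: Delta→Slot 6 ($38), Flint→Slot 5 ($125), Ridgeline→Slot 1 ($126), Talus→Slot 4 ($129); total welfare W = $418.
Ridgeline receives Slot 1 at value $126, so the others get W − 126 = $292.
Without Ridgeline: best allocation of the remaining 3 bidders over all 4 slots is Delta→Slot 1 ($84), Flint→Slot 5 ($125), Talus→Slot 4 ($129), total $338.
VCG payment = (others' best without Ridgeline) − (others' welfare with Ridgeline) = 338 − 292 = $46.

Ridgeline pays $46.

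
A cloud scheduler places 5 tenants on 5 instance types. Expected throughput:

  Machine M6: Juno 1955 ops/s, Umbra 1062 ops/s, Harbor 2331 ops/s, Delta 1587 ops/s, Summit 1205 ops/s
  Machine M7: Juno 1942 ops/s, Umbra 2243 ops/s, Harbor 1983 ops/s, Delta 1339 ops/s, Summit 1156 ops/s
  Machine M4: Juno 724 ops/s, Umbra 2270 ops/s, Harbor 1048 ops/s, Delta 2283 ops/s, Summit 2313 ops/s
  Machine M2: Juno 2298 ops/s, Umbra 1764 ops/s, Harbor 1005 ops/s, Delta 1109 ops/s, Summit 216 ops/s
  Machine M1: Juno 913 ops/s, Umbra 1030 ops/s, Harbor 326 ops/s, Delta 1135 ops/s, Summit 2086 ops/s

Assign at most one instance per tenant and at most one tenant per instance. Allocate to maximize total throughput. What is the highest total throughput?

Max total: 11241 ops/s

Treat this as an assignment problem: match each tenant to one instance.
Optimal: Juno→Machine M2 (2298 ops/s), Umbra→Machine M7 (2243 ops/s), Harbor→Machine M6 (2331 ops/s), Delta→Machine M4 (2283 ops/s), Summit→Machine M1 (2086 ops/s) — total 2298+2243+2331+2283+2086 = 11241 ops/s.
Row-greedy (each tenant in turn takes its best remaining instance) gives 10324 ops/s, worse by 917.
Next-best assignment: Juno→Machine M7, Umbra→Machine M2, Harbor→Machine M6, Delta→Machine M4, Summit→Machine M1 = 10406 ops/s.
No other one-to-one assignment exceeds 11241 ops/s.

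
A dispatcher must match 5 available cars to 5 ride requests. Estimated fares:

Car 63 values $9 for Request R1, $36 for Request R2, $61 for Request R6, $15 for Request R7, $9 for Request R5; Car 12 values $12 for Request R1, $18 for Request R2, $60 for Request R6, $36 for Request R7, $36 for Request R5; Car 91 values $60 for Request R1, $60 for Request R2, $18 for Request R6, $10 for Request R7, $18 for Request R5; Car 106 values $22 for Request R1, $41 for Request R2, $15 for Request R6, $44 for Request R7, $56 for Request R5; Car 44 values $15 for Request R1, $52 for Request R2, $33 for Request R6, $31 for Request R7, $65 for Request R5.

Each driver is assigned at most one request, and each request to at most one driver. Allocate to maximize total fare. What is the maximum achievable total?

Max total: $265

Optimal: Car 63→Request R2 ($36), Car 12→Request R6 ($60), Car 91→Request R1 ($60), Car 106→Request R7 ($44), Car 44→Request R5 ($65) — total 36+60+60+44+65 = $265.
Swapping Car 12↔Car 106 (Car 12→Request R7 $36, Car 106→Request R6 $15) loses 53.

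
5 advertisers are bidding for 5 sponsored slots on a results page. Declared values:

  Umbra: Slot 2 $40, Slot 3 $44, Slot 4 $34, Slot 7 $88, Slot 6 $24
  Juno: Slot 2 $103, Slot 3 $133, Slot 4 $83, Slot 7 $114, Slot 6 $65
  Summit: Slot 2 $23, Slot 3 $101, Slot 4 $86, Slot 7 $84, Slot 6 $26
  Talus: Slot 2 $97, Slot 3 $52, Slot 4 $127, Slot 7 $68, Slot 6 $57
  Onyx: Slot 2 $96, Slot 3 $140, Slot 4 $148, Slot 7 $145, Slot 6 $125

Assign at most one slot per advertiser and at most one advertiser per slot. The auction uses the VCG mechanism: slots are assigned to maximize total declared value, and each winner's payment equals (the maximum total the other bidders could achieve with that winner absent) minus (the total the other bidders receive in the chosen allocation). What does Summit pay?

Summit pays $30.

Efficient allocation: Umbra→Slot 7 ($88), Juno→Slot 2 ($103), Summit→Slot 3 ($101), Talus→Slot 4 ($127), Onyx→Slot 6 ($125); total welfare W = $544.
Summit receives Slot 3 at value $101, so the others get W − 101 = $443.
Without Summit: best allocation of the remaining 4 bidders over all 5 slots is Umbra→Slot 7 ($88), Juno→Slot 3 ($133), Talus→Slot 4 ($127), Onyx→Slot 6 ($125), total $473.
VCG payment = (others' best without Summit) − (others' welfare with Summit) = 473 − 443 = $30.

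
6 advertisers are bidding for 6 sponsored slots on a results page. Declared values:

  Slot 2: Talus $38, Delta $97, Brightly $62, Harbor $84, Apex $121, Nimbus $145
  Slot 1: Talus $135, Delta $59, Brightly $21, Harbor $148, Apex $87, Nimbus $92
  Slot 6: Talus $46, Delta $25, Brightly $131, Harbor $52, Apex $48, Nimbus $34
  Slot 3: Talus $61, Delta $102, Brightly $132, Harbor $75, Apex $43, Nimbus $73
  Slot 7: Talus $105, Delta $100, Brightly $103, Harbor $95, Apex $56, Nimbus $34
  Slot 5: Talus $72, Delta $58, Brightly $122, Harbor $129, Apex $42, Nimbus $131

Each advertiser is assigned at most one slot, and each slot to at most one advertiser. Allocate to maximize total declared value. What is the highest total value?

Maximum total: $738

Optimal: Talus→Slot 7 ($105), Delta→Slot 3 ($102), Brightly→Slot 6 ($131), Harbor→Slot 1 ($148), Apex→Slot 2 ($121), Nimbus→Slot 5 ($131) — total 105+102+131+148+121+131 = $738.
Column-greedy (each slot in turn goes to its best remaining advertiser) gives $673, worse by 65.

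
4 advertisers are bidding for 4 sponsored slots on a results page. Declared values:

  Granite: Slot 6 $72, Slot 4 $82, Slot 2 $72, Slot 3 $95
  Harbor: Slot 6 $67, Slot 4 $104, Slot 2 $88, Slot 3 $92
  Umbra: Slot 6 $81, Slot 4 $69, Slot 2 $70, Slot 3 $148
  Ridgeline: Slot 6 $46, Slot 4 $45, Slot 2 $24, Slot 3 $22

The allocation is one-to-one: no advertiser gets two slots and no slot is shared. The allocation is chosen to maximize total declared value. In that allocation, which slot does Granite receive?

Granite receives Slot 2.

This is the linear assignment problem.
Optimal: Granite→Slot 2 ($72), Harbor→Slot 4 ($104), Umbra→Slot 3 ($148), Ridgeline→Slot 6 ($46) — total 72+104+148+46 = $370.
Column-greedy (each slot in turn goes to its best remaining advertiser) gives $279, worse by 91.
Next-best assignment: Granite→Slot 4, Harbor→Slot 2, Umbra→Slot 3, Ridgeline→Slot 6 = $364.
No other one-to-one assignment exceeds $370.
Granite's own top slot is Slot 3 ($95), but forcing Granite→Slot 3 and reassigning the rest optimally gives only $315 — worse by 55.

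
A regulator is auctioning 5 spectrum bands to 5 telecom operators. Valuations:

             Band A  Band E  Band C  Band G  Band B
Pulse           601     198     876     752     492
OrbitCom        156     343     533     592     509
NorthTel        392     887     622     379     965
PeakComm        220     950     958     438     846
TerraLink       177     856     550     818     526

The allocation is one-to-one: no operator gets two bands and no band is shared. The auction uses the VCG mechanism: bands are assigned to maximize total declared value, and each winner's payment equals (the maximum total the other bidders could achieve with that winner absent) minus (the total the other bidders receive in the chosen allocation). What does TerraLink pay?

TerraLink pays $267M.

Efficient allocation: Pulse→Band A ($601M), OrbitCom→Band G ($592M), NorthTel→Band B ($965M), PeakComm→Band C ($958M), TerraLink→Band E ($856M); total welfare W = $3972M.
TerraLink receives Band E at value $856M, so the others get W − 856 = $3116M.
Without TerraLink: best allocation of the remaining 4 bidders over all 5 bands is Pulse→Band C ($876M), OrbitCom→Band G ($592M), NorthTel→Band B ($965M), PeakComm→Band E ($950M), total $3383M.
VCG payment = (others' best without TerraLink) − (others' welfare with TerraLink) = 3383 − 3116 = $267M.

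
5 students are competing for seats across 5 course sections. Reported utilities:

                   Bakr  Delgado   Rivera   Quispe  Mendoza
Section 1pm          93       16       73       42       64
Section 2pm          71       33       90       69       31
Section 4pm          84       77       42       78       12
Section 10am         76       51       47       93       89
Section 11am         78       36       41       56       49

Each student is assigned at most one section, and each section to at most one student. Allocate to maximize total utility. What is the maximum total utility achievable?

Treat this as an assignment problem: match each student to one section.
Optimal: Bakr→Section 1pm (93 points), Delgado→Section 4pm (77 points), Rivera→Section 2pm (90 points), Quispe→Section 11am (56 points), Mendoza→Section 10am (89 points) — total 93+77+90+56+89 = 405 points.
Column-greedy (each section in turn goes to its best remaining student) gives 386 points, worse by 19.
No other one-to-one assignment exceeds 405 points.

Maximum total: 405 points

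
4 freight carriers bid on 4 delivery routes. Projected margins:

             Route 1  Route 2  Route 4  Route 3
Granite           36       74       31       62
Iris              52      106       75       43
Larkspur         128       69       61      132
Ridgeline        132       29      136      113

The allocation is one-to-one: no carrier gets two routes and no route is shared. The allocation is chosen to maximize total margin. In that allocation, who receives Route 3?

This is a one-to-one assignment (maximum-weight bipartite matching).
Optimal: Granite→Route 3 ($62k), Iris→Route 2 ($106k), Larkspur→Route 1 ($128k), Ridgeline→Route 4 ($136k) — total 62+106+128+136 = $432k.
Column-greedy (each route in turn goes to its best remaining carrier) gives $361k, worse by 71.
Granite's own top route is Route 2 ($74k), but forcing Granite→Route 2 and reassigning the rest optimally gives only $413k — worse by 19.

Granite receives Route 3.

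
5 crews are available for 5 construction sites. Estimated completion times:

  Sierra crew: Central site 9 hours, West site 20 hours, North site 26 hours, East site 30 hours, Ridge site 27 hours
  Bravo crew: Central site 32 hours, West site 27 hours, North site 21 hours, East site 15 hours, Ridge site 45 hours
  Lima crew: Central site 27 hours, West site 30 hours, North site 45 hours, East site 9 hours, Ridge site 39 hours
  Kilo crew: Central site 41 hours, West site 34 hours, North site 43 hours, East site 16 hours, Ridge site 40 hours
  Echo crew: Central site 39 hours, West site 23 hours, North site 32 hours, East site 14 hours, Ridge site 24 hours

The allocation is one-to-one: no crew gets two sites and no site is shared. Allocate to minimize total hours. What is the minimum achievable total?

Minimum total: 97 hours

Optimal: Sierra crew→Central site (9 hours), Bravo crew→North site (21 hours), Lima crew→East site (9 hours), Kilo crew→West site (34 hours), Echo crew→Ridge site (24 hours) — total 9+21+9+34+24 = 97 hours.
Row-greedy (each crew in turn takes its cheapest remaining site) gives 126 hours, worse by 29.
Next-best assignment: Sierra crew→Central site, Bravo crew→North site, Lima crew→West site, Kilo crew→East site, Echo crew→Ridge site = 100 hours.
Swapping Echo crew↔Bravo crew (Echo crew→North site 32 hours, Bravo crew→Ridge site 45 hours) adds 32.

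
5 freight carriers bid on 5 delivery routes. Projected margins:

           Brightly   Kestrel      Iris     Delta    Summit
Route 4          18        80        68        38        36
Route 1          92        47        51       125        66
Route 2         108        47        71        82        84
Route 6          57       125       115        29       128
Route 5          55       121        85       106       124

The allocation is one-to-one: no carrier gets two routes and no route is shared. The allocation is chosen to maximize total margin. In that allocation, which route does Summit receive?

Summit receives Route 5.

Treat this as an assignment problem: match each carrier to one route.
Optimal: Brightly→Route 2 ($108k), Kestrel→Route 4 ($80k), Iris→Route 6 ($115k), Delta→Route 1 ($125k), Summit→Route 5 ($124k) — total 108+80+115+125+124 = $552k.
Max-entry greedy (repeatedly take the single best remaining cell) gives $550k, worse by 2.
Next-best assignment: Brightly→Route 2, Kestrel→Route 6, Iris→Route 4, Delta→Route 1, Summit→Route 5 = $550k.
Swapping Iris↔Delta (Iris→Route 1 $51k, Delta→Route 6 $29k) loses 160.
Checked against all permutations: $552k is optimal.
Summit's own top route is Route 6 ($128k), but forcing Summit→Route 6 and reassigning the rest optimally gives only $550k — worse by 2.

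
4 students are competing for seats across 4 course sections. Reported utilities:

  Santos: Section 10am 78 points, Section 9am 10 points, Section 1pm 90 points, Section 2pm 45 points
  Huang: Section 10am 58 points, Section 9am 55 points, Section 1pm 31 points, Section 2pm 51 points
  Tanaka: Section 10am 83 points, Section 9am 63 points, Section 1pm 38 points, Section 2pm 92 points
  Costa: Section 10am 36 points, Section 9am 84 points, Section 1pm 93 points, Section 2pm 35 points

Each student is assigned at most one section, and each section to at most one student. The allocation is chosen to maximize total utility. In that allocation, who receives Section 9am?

This is the linear assignment problem.
Optimal: Santos→Section 1pm (90 points), Huang→Section 10am (58 points), Tanaka→Section 2pm (92 points), Costa→Section 9am (84 points) — total 90+58+92+84 = 324 points.
No other one-to-one assignment exceeds 324 points.
Costa's own top section is Section 1pm (93 points), but forcing Costa→Section 1pm and reassigning the rest optimally gives only 318 points — worse by 6.

Costa receives Section 9am.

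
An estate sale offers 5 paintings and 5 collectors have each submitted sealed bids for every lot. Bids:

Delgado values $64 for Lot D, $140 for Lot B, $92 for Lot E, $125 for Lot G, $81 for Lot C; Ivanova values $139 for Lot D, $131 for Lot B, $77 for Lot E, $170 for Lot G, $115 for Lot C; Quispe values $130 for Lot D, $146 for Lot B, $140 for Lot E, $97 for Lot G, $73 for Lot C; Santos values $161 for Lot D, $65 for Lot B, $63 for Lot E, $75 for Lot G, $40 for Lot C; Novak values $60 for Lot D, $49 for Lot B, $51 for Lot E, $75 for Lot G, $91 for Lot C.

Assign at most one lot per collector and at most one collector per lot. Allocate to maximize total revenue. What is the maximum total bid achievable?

Maximum total: $702

Optimal: Delgado→Lot B ($140), Ivanova→Lot G ($170), Quispe→Lot E ($140), Santos→Lot D ($161), Novak→Lot C ($91) — total 140+170+140+161+91 = $702.
Max-entry greedy (repeatedly take the single best remaining cell) gives $660, worse by 42.
Next-best assignment: Delgado→Lot E, Ivanova→Lot G, Quispe→Lot B, Santos→Lot D, Novak→Lot C = $660.
Swapping Ivanova↔Quispe (Ivanova→Lot E $77, Quispe→Lot G $97) loses 136.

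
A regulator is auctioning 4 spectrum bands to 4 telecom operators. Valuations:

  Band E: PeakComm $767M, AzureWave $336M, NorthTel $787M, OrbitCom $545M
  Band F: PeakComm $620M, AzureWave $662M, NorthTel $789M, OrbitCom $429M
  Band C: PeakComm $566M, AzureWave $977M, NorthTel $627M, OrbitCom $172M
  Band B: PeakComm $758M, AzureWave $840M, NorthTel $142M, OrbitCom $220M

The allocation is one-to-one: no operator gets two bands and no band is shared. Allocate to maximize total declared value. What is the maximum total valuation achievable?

Optimal: PeakComm→Band B ($758M), AzureWave→Band C ($977M), NorthTel→Band F ($789M), OrbitCom→Band E ($545M) — total 758+977+789+545 = $3069M.
Max-entry greedy (repeatedly take the single best remaining cell) gives $2753M, worse by 316.

Max total: $3069M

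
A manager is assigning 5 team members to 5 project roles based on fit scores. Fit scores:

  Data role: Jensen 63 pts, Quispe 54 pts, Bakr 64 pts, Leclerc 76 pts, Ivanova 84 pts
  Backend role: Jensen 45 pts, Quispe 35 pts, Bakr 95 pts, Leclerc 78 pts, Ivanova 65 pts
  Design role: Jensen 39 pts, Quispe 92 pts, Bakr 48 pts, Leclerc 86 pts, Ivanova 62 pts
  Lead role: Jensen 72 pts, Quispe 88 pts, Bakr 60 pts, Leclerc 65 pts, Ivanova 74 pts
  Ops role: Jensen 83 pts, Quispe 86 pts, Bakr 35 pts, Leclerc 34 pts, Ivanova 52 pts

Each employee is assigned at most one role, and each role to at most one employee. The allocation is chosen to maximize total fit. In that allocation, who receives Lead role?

Quispe receives Lead role.

This is a one-to-one assignment (maximum-weight bipartite matching).
Optimal: Jensen→Ops role (83 pts), Quispe→Lead role (88 pts), Bakr→Backend role (95 pts), Leclerc→Design role (86 pts), Ivanova→Data role (84 pts) — total 83+88+95+86+84 = 436 pts.
Row-greedy (each employee in turn takes its best remaining role) gives 420 pts, worse by 16.
Quispe's own top role is Design role (92 pts), but forcing Quispe→Design role and reassigning the rest optimally gives only 420 pts — worse by 16.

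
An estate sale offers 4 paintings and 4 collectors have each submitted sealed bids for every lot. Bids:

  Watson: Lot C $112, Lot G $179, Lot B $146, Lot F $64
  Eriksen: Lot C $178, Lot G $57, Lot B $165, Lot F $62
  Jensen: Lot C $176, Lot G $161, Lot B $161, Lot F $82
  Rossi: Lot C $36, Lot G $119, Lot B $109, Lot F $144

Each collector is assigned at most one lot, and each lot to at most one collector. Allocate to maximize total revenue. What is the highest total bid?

Max total: $664

Treat this as an assignment problem: match each collector to one lot.
Optimal: Watson→Lot G ($179), Eriksen→Lot B ($165), Jensen→Lot C ($176), Rossi→Lot F ($144) — total 179+165+176+144 = $664.
Column-greedy (each lot in turn goes to its best remaining collector) gives $662, worse by 2.
Next-best assignment: Watson→Lot G, Eriksen→Lot C, Jensen→Lot B, Rossi→Lot F = $662.
Checked against all permutations: $664 is optimal.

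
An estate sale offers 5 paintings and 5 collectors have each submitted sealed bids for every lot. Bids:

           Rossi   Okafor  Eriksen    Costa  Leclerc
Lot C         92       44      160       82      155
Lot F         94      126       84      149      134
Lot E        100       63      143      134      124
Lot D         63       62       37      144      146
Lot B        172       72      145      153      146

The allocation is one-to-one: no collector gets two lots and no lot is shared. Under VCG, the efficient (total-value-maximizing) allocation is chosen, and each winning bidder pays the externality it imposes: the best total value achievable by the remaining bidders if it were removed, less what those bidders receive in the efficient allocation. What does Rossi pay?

Efficient allocation: Rossi→Lot B ($172), Okafor→Lot F ($126), Eriksen→Lot E ($143), Costa→Lot D ($144), Leclerc→Lot C ($155); total welfare W = $740.
Rossi receives Lot B at value $172, so the others get W − 172 = $568.
Without Rossi: best allocation of the remaining 4 bidders over all 5 lots is Okafor→Lot F ($126), Eriksen→Lot C ($160), Costa→Lot B ($153), Leclerc→Lot D ($146), total $585.
VCG payment = (others' best without Rossi) − (others' welfare with Rossi) = 585 − 568 = $17.

Rossi pays $17.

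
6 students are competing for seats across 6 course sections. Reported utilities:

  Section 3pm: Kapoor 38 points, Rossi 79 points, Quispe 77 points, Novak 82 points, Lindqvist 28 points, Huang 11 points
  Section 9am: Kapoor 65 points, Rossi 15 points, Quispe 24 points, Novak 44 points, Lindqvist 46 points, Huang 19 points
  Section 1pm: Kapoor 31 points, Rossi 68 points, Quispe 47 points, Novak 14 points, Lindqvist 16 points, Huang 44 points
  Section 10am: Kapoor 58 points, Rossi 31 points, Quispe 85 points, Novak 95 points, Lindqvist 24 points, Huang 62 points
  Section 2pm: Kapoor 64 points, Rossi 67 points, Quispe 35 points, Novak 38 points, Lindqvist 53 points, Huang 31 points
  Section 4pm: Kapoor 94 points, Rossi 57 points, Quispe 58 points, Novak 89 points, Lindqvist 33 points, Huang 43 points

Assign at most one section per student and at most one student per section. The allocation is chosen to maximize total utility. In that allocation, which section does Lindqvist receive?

Optimal: Kapoor→Section 4pm (94 points), Rossi→Section 2pm (67 points), Quispe→Section 3pm (77 points), Novak→Section 10am (95 points), Lindqvist→Section 9am (46 points), Huang→Section 1pm (44 points) — total 94+67+77+95+46+44 = 423 points.
Max-entry greedy (repeatedly take the single best remaining cell) gives 387 points, worse by 36.
Swapping Kapoor↔Quispe (Kapoor→Section 3pm 38 points, Quispe→Section 4pm 58 points) loses 75.
Lindqvist's own top section is Section 2pm (53 points), but forcing Lindqvist→Section 2pm and reassigning the rest optimally gives only 415 points — worse by 8.

Lindqvist receives Section 9am.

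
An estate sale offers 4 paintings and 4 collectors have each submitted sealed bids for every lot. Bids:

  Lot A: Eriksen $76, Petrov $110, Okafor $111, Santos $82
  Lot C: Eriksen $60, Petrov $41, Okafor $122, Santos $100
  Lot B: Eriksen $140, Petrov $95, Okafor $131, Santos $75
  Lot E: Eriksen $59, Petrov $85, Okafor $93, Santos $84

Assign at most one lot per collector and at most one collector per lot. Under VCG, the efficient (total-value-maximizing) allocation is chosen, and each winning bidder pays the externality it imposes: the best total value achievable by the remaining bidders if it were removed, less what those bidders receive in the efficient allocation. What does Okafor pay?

Okafor pays $16.

Efficient allocation: Eriksen→Lot B ($140), Petrov→Lot A ($110), Okafor→Lot C ($122), Santos→Lot E ($84); total welfare W = $456.
Okafor receives Lot C at value $122, so the others get W − 122 = $334.
Without Okafor: best allocation of the remaining 3 bidders over all 4 lots is Eriksen→Lot B ($140), Petrov→Lot A ($110), Santos→Lot C ($100), total $350.
VCG payment = (others' best without Okafor) − (others' welfare with Okafor) = 350 − 334 = $16.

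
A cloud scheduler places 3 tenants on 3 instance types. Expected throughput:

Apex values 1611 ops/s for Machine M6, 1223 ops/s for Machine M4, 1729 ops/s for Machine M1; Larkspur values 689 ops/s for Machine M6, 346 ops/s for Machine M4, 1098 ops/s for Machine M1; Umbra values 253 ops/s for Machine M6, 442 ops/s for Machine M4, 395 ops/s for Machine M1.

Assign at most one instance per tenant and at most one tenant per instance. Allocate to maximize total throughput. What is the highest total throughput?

This is the linear assignment problem.
Optimal: Apex→Machine M6 (1611 ops/s), Larkspur→Machine M1 (1098 ops/s), Umbra→Machine M4 (442 ops/s) — total 1611+1098+442 = 3151 ops/s.
Swapping Umbra↔Apex (Umbra→Machine M6 253 ops/s, Apex→Machine M4 1223 ops/s) loses 577.

Maximum total: 3151 ops/s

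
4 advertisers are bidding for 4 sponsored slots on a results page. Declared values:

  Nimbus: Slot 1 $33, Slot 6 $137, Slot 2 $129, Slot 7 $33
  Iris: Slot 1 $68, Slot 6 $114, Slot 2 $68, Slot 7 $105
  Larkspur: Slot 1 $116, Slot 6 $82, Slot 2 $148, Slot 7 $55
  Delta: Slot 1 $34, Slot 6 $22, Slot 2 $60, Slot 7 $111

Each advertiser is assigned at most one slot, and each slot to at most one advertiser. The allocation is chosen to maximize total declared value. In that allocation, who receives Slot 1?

Larkspur receives Slot 1.

Optimal: Nimbus→Slot 2 ($129), Iris→Slot 6 ($114), Larkspur→Slot 1 ($116), Delta→Slot 7 ($111) — total 129+114+116+111 = $470.
Column-greedy (each slot in turn goes to its best remaining advertiser) gives $432, worse by 38.
Checked against all permutations: $470 is optimal.
Larkspur's own top slot is Slot 2 ($148), but forcing Larkspur→Slot 2 and reassigning the rest optimally gives only $464 — worse by 6.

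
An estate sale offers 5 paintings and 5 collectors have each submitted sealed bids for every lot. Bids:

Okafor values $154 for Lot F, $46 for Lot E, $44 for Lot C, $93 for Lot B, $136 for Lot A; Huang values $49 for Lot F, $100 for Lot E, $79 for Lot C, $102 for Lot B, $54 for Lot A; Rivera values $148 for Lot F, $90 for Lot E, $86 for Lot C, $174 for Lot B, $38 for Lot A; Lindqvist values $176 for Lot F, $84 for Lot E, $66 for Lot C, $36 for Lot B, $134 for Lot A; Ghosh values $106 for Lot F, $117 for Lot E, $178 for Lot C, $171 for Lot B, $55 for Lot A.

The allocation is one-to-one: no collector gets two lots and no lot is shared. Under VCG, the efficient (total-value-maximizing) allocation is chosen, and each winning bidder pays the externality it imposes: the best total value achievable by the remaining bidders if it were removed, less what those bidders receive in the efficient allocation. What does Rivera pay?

Efficient allocation: Okafor→Lot A ($136), Huang→Lot E ($100), Rivera→Lot B ($174), Lindqvist→Lot F ($176), Ghosh→Lot C ($178); total welfare W = $764.
Rivera receives Lot B at value $174, so the others get W − 174 = $590.
Without Rivera: best allocation of the remaining 4 bidders over all 5 lots is Okafor→Lot A ($136), Huang→Lot B ($102), Lindqvist→Lot F ($176), Ghosh→Lot C ($178), total $592.
VCG payment = (others' best without Rivera) − (others' welfare with Rivera) = 592 − 590 = $2.

Rivera pays $2.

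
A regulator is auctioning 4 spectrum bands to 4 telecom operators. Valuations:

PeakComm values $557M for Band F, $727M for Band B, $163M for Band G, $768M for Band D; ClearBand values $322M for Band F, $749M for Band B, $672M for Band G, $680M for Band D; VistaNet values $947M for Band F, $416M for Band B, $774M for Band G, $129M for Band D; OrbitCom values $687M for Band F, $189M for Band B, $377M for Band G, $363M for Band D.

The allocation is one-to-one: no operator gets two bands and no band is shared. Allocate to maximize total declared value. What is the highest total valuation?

Max total: $2978M

Optimal: PeakComm→Band D ($768M), ClearBand→Band B ($749M), VistaNet→Band G ($774M), OrbitCom→Band F ($687M) — total 768+749+774+687 = $2978M.
Next-best assignment: PeakComm→Band B, ClearBand→Band D, VistaNet→Band G, OrbitCom→Band F = $2868M.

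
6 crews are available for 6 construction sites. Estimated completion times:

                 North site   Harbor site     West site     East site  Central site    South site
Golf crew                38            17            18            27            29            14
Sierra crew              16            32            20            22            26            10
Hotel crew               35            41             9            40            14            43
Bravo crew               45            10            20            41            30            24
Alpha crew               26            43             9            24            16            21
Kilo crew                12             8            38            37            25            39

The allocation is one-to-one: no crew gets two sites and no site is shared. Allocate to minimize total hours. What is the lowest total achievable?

Minimum total: 81 hours

This is a one-to-one assignment (minimum-cost bipartite matching).
Optimal: Golf crew→South site (14 hours), Sierra crew→East site (22 hours), Hotel crew→Central site (14 hours), Bravo crew→Harbor site (10 hours), Alpha crew→West site (9 hours), Kilo crew→North site (12 hours) — total 14+22+14+10+9+12 = 81 hours.
Row-greedy (each crew in turn takes its cheapest remaining site) gives 102 hours, worse by 21.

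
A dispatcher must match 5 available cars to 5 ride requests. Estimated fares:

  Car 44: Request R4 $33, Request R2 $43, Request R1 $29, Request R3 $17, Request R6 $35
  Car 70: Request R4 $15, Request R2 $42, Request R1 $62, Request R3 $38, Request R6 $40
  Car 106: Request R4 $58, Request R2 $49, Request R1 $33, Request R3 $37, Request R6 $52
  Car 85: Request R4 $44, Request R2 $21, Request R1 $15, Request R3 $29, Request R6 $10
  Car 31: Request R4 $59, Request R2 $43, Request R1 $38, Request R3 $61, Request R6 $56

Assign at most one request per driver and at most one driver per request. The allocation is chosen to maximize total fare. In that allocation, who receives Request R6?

Treat this as an assignment problem: match each driver to one request.
Optimal: Car 44→Request R2 ($43), Car 70→Request R1 ($62), Car 106→Request R6 ($52), Car 85→Request R4 ($44), Car 31→Request R3 ($61) — total 43+62+52+44+61 = $262.
Max-entry greedy (repeatedly take the single best remaining cell) gives $234, worse by 28.
Next-best assignment: Car 44→Request R6, Car 70→Request R1, Car 106→Request R2, Car 85→Request R4, Car 31→Request R3 = $251.
Car 106's own top request is Request R4 ($58), but forcing Car 106→Request R4 and reassigning the rest optimally gives only $248 — worse by 14.

Car 106 receives Request R6.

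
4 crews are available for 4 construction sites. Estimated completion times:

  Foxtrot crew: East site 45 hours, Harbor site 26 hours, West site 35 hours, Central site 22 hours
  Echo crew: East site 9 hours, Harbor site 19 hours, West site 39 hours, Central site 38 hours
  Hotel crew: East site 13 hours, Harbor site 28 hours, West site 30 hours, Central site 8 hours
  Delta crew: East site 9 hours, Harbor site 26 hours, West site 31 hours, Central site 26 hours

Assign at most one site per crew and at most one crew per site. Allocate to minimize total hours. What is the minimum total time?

Optimal: Foxtrot crew→West site (35 hours), Echo crew→Harbor site (19 hours), Hotel crew→Central site (8 hours), Delta crew→East site (9 hours) — total 35+19+8+9 = 71 hours.
Column-greedy (each site in turn goes to its cheapest remaining crew) gives 91 hours, worse by 20.
Swapping Delta crew↔Hotel crew (Delta crew→Central site 26 hours, Hotel crew→East site 13 hours) adds 22.

Minimum total: 71 hours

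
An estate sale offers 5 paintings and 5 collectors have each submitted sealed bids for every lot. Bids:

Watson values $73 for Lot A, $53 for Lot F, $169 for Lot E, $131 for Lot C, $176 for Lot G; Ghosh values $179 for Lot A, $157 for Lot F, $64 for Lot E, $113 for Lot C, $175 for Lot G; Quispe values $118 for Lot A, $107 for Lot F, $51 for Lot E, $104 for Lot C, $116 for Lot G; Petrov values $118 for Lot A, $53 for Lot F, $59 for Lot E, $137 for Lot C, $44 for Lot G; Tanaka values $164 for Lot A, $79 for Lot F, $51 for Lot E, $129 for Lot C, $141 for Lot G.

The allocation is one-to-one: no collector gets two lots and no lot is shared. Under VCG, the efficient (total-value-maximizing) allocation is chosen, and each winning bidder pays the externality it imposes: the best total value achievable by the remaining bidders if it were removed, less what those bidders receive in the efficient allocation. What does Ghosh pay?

Efficient allocation: Watson→Lot E ($169), Ghosh→Lot G ($175), Quispe→Lot F ($107), Petrov→Lot C ($137), Tanaka→Lot A ($164); total welfare W = $752.
Ghosh receives Lot G at value $175, so the others get W − 175 = $577.
Without Ghosh: best allocation of the remaining 4 bidders over all 5 lots is Watson→Lot E ($169), Quispe→Lot G ($116), Petrov→Lot C ($137), Tanaka→Lot A ($164), total $586.
VCG payment = (others' best without Ghosh) − (others' welfare with Ghosh) = 586 − 577 = $9.

Ghosh pays $9.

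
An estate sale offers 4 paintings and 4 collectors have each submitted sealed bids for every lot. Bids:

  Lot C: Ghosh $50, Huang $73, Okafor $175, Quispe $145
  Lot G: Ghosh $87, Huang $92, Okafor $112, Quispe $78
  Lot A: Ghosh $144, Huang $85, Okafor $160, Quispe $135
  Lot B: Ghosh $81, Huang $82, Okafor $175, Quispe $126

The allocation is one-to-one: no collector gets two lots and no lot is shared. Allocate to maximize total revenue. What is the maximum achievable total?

Optimal: Ghosh→Lot A ($144), Huang→Lot G ($92), Okafor→Lot B ($175), Quispe→Lot C ($145) — total 144+92+175+145 = $556.
Max-entry greedy (repeatedly take the single best remaining cell) gives $537, worse by 19.
Checked against all permutations: $556 is optimal.

Maximum total: $556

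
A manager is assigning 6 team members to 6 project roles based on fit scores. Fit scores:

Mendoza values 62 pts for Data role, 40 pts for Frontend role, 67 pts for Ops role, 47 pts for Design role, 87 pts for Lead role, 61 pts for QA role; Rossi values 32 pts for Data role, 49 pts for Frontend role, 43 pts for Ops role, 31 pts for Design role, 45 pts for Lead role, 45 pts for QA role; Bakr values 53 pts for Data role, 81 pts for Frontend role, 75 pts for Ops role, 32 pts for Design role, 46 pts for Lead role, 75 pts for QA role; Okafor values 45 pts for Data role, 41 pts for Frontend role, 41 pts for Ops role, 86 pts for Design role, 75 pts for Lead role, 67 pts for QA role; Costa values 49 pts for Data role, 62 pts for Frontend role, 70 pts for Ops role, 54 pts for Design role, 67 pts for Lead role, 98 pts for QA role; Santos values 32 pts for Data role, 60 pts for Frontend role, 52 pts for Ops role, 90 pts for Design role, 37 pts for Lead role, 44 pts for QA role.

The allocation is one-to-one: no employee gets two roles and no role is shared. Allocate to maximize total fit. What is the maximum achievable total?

Maximum total: 449 pts

Optimal: Mendoza→Data role (62 pts), Rossi→Frontend role (49 pts), Bakr→Ops role (75 pts), Okafor→Lead role (75 pts), Costa→QA role (98 pts), Santos→Design role (90 pts) — total 62+49+75+75+98+90 = 449 pts.
Column-greedy (each role in turn goes to its best remaining employee) gives 423 pts, worse by 26.
No other one-to-one assignment exceeds 449 pts.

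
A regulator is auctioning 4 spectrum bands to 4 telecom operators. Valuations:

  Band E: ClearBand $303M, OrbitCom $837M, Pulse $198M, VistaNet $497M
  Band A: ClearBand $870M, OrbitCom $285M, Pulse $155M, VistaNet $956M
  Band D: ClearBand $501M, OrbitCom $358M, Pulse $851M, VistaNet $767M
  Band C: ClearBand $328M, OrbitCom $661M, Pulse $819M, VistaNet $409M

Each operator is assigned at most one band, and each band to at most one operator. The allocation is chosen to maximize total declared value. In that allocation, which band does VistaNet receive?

Optimal: ClearBand→Band A ($870M), OrbitCom→Band E ($837M), Pulse→Band C ($819M), VistaNet→Band D ($767M) — total 870+837+819+767 = $3293M.
Column-greedy (each band in turn goes to its best remaining operator) gives $2972M, worse by 321.
Swapping ClearBand↔OrbitCom (ClearBand→Band E $303M, OrbitCom→Band A $285M) loses 1119.
Checked against all permutations: $3293M is optimal.
VistaNet's own top band is Band A ($956M), but forcing VistaNet→Band A and reassigning the rest optimally gives only $3113M — worse by 180.

VistaNet receives Band D.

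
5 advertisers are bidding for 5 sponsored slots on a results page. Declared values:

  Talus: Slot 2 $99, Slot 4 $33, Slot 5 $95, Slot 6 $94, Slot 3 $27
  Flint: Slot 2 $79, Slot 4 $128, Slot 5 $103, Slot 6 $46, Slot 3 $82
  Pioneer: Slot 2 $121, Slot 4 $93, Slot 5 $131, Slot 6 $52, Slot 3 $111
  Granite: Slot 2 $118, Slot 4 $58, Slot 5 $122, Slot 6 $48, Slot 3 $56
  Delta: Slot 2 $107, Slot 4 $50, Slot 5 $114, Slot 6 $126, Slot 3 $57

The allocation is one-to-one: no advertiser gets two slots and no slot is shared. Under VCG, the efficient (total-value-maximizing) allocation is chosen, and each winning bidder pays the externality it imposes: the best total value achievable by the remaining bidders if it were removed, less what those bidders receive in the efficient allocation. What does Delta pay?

Efficient allocation: Talus→Slot 2 ($99), Flint→Slot 4 ($128), Pioneer→Slot 3 ($111), Granite→Slot 5 ($122), Delta→Slot 6 ($126); total welfare W = $586.
Delta receives Slot 6 at value $126, so the others get W − 126 = $460.
Without Delta: best allocation of the remaining 4 bidders over all 5 slots is Talus→Slot 6 ($94), Flint→Slot 4 ($128), Pioneer→Slot 5 ($131), Granite→Slot 2 ($118), total $471.
VCG payment = (others' best without Delta) − (others' welfare with Delta) = 471 − 460 = $11.

Delta pays $11.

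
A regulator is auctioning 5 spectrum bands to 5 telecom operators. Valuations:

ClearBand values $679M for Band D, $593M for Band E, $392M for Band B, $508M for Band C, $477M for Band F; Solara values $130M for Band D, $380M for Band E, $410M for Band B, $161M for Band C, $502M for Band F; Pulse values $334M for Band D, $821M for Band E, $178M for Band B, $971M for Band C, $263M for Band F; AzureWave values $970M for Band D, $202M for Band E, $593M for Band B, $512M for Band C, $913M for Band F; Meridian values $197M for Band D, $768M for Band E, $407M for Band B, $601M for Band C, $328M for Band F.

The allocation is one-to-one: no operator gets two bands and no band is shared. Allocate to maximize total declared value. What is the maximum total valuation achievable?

Maximum total: $3741M

This is the linear assignment problem.
Optimal: ClearBand→Band D ($679M), Solara→Band B ($410M), Pulse→Band C ($971M), AzureWave→Band F ($913M), Meridian→Band E ($768M) — total 679+410+971+913+768 = $3741M.
Column-greedy (each band in turn goes to its best remaining operator) gives $3279M, worse by 462.
Next-best assignment: ClearBand→Band B, Solara→Band F, Pulse→Band C, AzureWave→Band D, Meridian→Band E = $3603M.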